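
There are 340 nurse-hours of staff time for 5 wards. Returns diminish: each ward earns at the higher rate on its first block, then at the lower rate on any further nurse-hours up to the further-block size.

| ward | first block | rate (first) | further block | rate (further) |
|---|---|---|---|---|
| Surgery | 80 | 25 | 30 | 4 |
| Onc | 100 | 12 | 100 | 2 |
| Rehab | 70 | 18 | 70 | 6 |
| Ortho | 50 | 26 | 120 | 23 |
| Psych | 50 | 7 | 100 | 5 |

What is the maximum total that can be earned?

7560

Rank every tier by rate: Ortho/T1 26 > Surgery/T1 25 > Ortho/T2 23 > Rehab/T1 18 > Onc/T1 12 > Psych/T1 7 > Rehab/T2 6 > Psych/T2 5 > Surgery/T2 4 > Onc/T2 2.
Ortho T1 at 26: fill all 50 → 290 left.
Surgery T1 at 25: fill all 80 → 210 left.
Fill Ortho T2 block (120 at 23) → 90 left.
Fill Rehab T1 block (70 at 18) → 20 left.
20 remain; put them into Onc T1 at 12.
Total = 26×50 + 25×80 + 23×120 + 18×70 + 12×20 = 7560.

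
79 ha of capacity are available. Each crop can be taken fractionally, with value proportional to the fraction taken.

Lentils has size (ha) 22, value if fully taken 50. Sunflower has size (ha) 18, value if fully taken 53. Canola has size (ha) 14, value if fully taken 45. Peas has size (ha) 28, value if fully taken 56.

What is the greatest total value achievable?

198

Rank by value-to-size ratio: Canola 45/14≈3.21, Sunflower 53/18≈2.94, Lentils 50/22≈2.27, Peas 56/28≈2.
Canola: take in full, 14 ha for value 45 — 65 left.
Take all of Sunflower (18 ha, value 53) — 47 ha left.
Lentils: take in full, 22 ha for value 50 — 25 left.
25 ha left: a 25/28 share of Peas gives 56×25/28 = 50.
Total value = 198.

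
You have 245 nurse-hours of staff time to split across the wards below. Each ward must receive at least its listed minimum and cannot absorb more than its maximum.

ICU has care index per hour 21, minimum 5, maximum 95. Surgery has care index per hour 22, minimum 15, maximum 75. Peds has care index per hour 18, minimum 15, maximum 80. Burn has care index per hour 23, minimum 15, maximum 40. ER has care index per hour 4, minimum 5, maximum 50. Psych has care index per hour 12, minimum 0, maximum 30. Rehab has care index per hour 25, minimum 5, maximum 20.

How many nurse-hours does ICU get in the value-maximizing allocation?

90

Meeting every minimum uses 5+15+15+15+5+0+5 = 60 nurse-hours, leaving 185.
Highest care index per hour first: Rehab 25 > Burn 23 > Surgery 22 > ICU 21 > Peds 18 > Psych 12 > ER 4.
Give Rehab 15 more to hit its cap of 20 ; 170 left.
Burn takes 25 more to reach its cap of 40 ; 145 left.
Give Surgery 60 more to hit its cap of 75 ; 85 left.
Only 85 left; ICU takes them to reach 90.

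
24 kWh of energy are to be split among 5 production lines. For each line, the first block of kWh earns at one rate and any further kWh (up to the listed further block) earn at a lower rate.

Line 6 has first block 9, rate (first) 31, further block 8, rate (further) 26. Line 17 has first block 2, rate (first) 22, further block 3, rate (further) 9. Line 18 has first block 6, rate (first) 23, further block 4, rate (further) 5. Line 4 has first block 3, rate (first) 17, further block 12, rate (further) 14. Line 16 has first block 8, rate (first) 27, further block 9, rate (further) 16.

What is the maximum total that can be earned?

677

Order all 10 blocks by rate: Line 6/T1 31 > Line 16/T1 27 > Line 6/T2 26 > Line 18/T1 23 > Line 17/T1 22 > Line 4/T1 17 > Line 16/T2 16 > Line 4/T2 14 > Line 17/T2 9 > Line 18/T2 5.
Line 6 T1 at 31: fill all 9 — 15 left.
Line 16/T1 (27): +8 — 7 left.
Line 6/T2: +7 of 8 at 26; pool empty.
Total = 31×9 + 27×8 + 26×7 = 677.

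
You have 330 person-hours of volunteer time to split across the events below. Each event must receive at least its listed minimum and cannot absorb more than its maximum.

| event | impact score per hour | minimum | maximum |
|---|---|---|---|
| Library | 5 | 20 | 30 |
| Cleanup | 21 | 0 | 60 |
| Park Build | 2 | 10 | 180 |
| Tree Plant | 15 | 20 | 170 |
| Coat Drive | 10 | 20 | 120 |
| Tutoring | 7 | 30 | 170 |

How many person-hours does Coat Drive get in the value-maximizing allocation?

Meeting every minimum uses 20+0+10+20+20+30 = 100 person-hours, leaving 230.
Rank by impact score per hour: Cleanup 21 > Tree Plant 15 > Coat Drive 10 > Tutoring 7 > Library 5 > Park Build 2.
Cleanup: +60 to 60 (cap) ; 170 left.
Tree Plant: +150 to 170 (cap) ; 20 left.
Only 20 left; Coat Drive takes them to reach 40.

40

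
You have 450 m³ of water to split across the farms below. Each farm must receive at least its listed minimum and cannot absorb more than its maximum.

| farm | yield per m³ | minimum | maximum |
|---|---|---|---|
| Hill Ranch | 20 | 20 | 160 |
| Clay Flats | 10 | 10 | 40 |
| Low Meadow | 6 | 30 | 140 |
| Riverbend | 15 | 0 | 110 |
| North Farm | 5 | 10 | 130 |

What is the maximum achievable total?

6080

Meeting every minimum uses 20+10+30+0+10 = 70 m³, leaving 380.
Highest yield per m³ first: Hill Ranch 20 > Riverbend 15 > Clay Flats 10 > Low Meadow 6 > North Farm 5.
Hill Ranch takes 140 more to reach its cap of 160 — 240 left.
Riverbend takes 110 more to reach its cap of 110 — 130 left.
Clay Flats takes 30 more to reach its cap of 40 — 100 left.
Low Meadow has room for 110 more but only 100 remain, so it gets 130.
Total = 20×160 + 10×40 + 6×130 + 15×110 + 5×10 = 6080.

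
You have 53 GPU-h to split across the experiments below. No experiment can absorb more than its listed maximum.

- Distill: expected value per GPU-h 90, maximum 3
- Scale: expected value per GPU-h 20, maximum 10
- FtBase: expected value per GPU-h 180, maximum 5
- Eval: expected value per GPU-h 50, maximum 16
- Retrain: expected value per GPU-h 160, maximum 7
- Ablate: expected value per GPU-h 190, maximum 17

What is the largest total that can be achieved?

Rank by expected value per GPU-h: Ablate 190 > FtBase 180 > Retrain 160 > Distill 90 > Eval 50 > Scale 20.
Ablate takes 17 to reach its cap of 17 — 36 left.
FtBase takes 5 to reach its cap of 5 — 31 left.
Retrain: +7 to 7 (cap) — 24 left.
Distill: +3 to 3 (cap) — 21 left.
Give Eval 16 to hit its cap of 16 — 5 left.
Scale has room for 10 but only 5 remain, so it gets 5.
Total = 90×3 + 20×5 + 180×5 + 50×16 + 160×7 + 190×17 = 6420.

6420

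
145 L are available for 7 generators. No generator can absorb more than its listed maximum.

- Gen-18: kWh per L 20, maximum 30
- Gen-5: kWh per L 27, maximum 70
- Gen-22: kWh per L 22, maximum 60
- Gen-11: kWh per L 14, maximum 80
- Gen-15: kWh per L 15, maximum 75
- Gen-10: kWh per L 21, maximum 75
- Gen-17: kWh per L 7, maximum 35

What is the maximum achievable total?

Order the generators by kWh per L: Gen-5 27 > Gen-22 22 > Gen-10 21 > Gen-18 20 > Gen-15 15 > Gen-11 14 > Gen-17 7.
Gen-5 takes 70 to reach its cap of 70 ; 75 left.
Gen-22 takes 60 to reach its cap of 60 ; 15 left.
Only 15 left; Gen-10 takes them to reach 15.
Total = 27×70 + 22×60 + 21×15 = 3525.

3525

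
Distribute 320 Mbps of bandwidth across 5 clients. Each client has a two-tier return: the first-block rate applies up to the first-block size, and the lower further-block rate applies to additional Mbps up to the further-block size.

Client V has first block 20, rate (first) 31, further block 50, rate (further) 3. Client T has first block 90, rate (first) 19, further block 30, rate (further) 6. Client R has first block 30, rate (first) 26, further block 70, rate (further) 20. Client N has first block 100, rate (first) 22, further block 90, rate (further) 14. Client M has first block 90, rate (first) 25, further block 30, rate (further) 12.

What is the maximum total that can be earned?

7440

Treat each block as its own option and order by rate: Client V/first 31 > Client R/first 26 > Client M/first 25 > Client N/first 22 > Client R/second 20 > Client T/first 19 > Client N/second 14 > Client M/second 12 > Client T/second 6 > Client V/second 3.
Fill Client V first block (20 at 31) → 300 left.
Client R first at 26: fill all 30 → 270 left.
Fill Client M first block (90 at 25) → 180 left.
Client N first at 22: fill all 100 → 80 left.
Client R second at 20: fill all 70 → 10 left.
Client T/first: +10 of 90 at 19; pool empty.
Total = 31×20 + 26×30 + 25×90 + 22×100 + 20×70 + 19×10 = 7440.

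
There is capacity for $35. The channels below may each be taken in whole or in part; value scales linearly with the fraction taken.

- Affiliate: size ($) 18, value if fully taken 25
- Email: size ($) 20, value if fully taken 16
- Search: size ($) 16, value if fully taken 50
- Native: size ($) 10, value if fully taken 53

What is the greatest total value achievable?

115.5

Best value per unit of size first: Native 53/10≈5.3, Search 50/16≈3.12, Affiliate 25/18≈1.39, Email 16/20≈0.8.
Take all of Native (10 $, value 53) — 25 $ left.
Search: take in full, 16 $ for value 50 — 9 left.
Fill the last 9 $ with part of Affiliate: 9/18 of it earns 12.5.
Total value = 115.5.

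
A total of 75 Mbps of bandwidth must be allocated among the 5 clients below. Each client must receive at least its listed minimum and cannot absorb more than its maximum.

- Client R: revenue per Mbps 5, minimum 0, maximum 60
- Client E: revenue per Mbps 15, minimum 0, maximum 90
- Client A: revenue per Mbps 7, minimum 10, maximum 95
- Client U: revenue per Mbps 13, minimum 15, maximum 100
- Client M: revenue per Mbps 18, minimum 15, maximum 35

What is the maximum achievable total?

Meeting every minimum uses 0+0+10+15+15 = 40 Mbps, leaving 35.
Order the clients by revenue per Mbps: Client M 18 > Client E 15 > Client U 13 > Client A 7 > Client R 5.
Give Client M 20 more to hit its cap of 35 ; 15 left.
Only 15 left; Client E takes them to reach 15.
Total = 15×15 + 7×10 + 13×15 + 18×35 = 1120.

1120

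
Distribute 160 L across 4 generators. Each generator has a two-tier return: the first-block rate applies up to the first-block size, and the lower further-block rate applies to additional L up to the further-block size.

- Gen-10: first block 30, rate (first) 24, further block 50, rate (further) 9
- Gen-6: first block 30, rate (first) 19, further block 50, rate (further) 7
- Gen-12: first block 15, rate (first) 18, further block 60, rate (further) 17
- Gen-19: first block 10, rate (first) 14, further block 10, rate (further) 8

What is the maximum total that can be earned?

Order all 8 blocks by rate: Gen-10/T1 24 > Gen-6/T1 19 > Gen-12/T1 18 > Gen-12/T2 17 > Gen-19/T1 14 > Gen-10/T2 9 > Gen-19/T2 8 > Gen-6/T2 7.
Gen-10 T1 at 24: fill all 30 → 130 left.
Fill Gen-6 T1 block (30 at 19) → 100 left.
Gen-12 T1 at 18: fill all 15 → 85 left.
Fill Gen-12 T2 block (60 at 17) → 25 left.
Fill Gen-19 T1 block (10 at 14) → 15 left.
15 remain; put them into Gen-10 T2 at 9.
Total = 24×30 + 19×30 + 18×15 + 17×60 + 14×10 + 9×15 = 2855.

2855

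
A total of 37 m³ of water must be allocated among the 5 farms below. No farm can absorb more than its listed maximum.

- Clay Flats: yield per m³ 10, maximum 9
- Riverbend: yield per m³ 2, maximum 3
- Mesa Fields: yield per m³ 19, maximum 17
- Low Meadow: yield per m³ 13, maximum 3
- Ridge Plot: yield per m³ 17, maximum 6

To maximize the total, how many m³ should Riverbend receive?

Highest yield per m³ first: Mesa Fields 19 > Ridge Plot 17 > Low Meadow 13 > Clay Flats 10 > Riverbend 2.
Give Mesa Fields 17 to hit its cap of 17 ; 20 left.
Ridge Plot: +6 to 6 (cap) ; 14 left.
Low Meadow: +3 to 3 (cap) ; 11 left.
Clay Flats: +9 to 9 (cap) ; 2 left.
Only 2 left; Riverbend takes them to reach 2.

2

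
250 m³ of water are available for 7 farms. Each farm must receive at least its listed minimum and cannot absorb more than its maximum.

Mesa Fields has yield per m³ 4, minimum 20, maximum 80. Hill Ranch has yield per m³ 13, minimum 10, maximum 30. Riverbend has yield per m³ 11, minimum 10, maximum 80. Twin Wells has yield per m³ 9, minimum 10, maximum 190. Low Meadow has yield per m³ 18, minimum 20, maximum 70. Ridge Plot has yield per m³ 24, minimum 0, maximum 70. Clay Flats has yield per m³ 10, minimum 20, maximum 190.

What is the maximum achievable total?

Meeting every minimum uses 20+10+10+10+20+0+20 = 90 m³, leaving 160.
Rank by yield per m³: Ridge Plot 24 > Low Meadow 18 > Hill Ranch 13 > Riverbend 11 > Clay Flats 10 > Twin Wells 9 > Mesa Fields 4.
Ridge Plot: +70 to 70 (cap) — 90 left.
Low Meadow: +50 to 70 (cap) — 40 left.
Hill Ranch: +20 to 30 (cap) — 20 left.
Only 20 left; Riverbend takes them to reach 30.
Total = 4×20 + 13×30 + 11×30 + 9×10 + 18×70 + 24×70 + 10×20 = 4030.

4030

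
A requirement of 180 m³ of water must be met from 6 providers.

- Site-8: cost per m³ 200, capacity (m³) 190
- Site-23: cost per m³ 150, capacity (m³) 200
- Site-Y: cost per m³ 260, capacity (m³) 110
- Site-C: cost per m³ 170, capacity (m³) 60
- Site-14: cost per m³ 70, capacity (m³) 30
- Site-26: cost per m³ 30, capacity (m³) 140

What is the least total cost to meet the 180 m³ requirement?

7800

Use providers in increasing cost order.
Site-26 at 30: take all 140 m³ ; 40 still needed.
Take 30 from Site-14 at 70 ; need 10 more.
Site-23 (150): take the remaining 10 ; done.
Site-C, Site-8, Site-Y: unused.
Cost = 140×30 + 30×70 + 10×150 = 7800.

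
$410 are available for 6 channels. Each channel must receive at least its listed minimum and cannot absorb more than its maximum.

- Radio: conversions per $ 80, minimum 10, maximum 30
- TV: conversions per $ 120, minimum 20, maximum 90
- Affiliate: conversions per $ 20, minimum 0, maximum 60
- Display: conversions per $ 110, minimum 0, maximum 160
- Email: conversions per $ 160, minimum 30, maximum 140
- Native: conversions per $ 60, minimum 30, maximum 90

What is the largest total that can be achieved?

51200

Meeting every minimum uses 10+20+0+0+30+30 = 90 $, leaving 320.
Order the channels by conversions per $: Email 160 > TV 120 > Display 110 > Radio 80 > Native 60 > Affiliate 20.
Email: +110 to 140 (cap) → 210 left.
TV: +70 to 90 (cap) → 140 left.
Only 140 left; Display takes them to reach 140.
Total = 80×10 + 120×90 + 110×140 + 160×140 + 60×30 = 51200.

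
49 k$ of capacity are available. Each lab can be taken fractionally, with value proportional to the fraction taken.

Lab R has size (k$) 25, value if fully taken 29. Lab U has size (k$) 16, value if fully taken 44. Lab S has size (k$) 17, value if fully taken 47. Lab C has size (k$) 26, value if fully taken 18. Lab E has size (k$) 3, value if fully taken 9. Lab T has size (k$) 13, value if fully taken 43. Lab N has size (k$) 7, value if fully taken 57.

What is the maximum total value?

Rank by value-to-size ratio: Lab N 57/7≈8.14, Lab T 43/13≈3.31, Lab E 9/3≈3, Lab S 47/17≈2.76, Lab U 44/16≈2.75, Lab R 29/25≈1.16, Lab C 18/26≈0.692.
Lab N: take in full, 7 k$ for value 57 — 42 left.
All 13 k$ of Lab T fit (value 43) — 29 remain.
Take all of Lab E (3 k$, value 9) — 26 k$ left.
Lab S: take in full, 17 k$ for value 47 — 9 left.
Fill the last 9 k$ with part of Lab U: 9/16 of it earns 24.75.
Total value = 180.75.

180.75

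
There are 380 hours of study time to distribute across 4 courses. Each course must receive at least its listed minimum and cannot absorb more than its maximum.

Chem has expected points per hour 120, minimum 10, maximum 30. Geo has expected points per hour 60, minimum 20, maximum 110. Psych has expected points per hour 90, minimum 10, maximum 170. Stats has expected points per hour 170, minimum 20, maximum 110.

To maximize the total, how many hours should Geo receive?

Meeting every minimum uses 10+20+10+20 = 60 hours, leaving 320.
Highest expected points per hour first: Stats 170 > Chem 120 > Psych 90 > Geo 60.
Stats takes 90 more to reach its cap of 110 ; 230 left.
Give Chem 20 more to hit its cap of 30 ; 210 left.
Psych: +160 to 170 (cap) ; 50 left.
Only 50 left; Geo takes them to reach 70.

70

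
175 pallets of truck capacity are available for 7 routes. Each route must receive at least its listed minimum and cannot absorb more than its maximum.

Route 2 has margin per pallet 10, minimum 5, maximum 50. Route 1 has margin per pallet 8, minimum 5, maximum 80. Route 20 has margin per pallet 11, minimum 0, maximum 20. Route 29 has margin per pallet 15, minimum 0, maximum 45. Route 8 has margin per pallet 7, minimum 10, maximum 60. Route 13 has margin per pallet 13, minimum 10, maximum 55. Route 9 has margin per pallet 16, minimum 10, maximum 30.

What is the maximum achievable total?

2300

Meeting every minimum uses 5+5+0+0+10+10+10 = 40 pallets, leaving 135.
Rank by margin per pallet: Route 9 16 > Route 29 15 > Route 13 13 > Route 20 11 > Route 2 10 > Route 1 8 > Route 8 7.
Give Route 9 20 more to hit its cap of 30 ; 115 left.
Give Route 29 45 more to hit its cap of 45 ; 70 left.
Route 13 takes 45 more to reach its cap of 55 ; 25 left.
Route 20 takes 20 more to reach its cap of 20 ; 5 left.
Route 2: +5 (room for 45) → 10. Pool exhausted.
Total = 10×10 + 8×5 + 11×20 + 15×45 + 7×10 + 13×55 + 16×30 = 2300.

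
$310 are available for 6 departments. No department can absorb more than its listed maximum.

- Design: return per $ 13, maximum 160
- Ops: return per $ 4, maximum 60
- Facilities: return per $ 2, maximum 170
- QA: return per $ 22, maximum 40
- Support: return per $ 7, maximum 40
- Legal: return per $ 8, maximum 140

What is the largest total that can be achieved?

3840

Highest return per $ first: QA 22 > Design 13 > Legal 8 > Support 7 > Ops 4 > Facilities 2.
QA: +40 to 40 (cap) → 270 left.
Give Design 160 to hit its cap of 160 → 110 left.
Legal has room for 140 but only 110 remain, so it gets 110.
Total = 13×160 + 22×40 + 8×110 = 3840.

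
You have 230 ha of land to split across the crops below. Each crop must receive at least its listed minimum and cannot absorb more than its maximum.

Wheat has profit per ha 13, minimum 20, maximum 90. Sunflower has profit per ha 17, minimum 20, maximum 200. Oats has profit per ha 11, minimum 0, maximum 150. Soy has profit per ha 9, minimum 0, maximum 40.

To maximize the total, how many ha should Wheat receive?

Meeting every minimum uses 20+20+0+0 = 40 ha, leaving 190.
Rank by profit per ha: Sunflower 17 > Wheat 13 > Oats 11 > Soy 9.
Give Sunflower 180 more to hit its cap of 200 ; 10 left.
Only 10 left; Wheat takes them to reach 30.

30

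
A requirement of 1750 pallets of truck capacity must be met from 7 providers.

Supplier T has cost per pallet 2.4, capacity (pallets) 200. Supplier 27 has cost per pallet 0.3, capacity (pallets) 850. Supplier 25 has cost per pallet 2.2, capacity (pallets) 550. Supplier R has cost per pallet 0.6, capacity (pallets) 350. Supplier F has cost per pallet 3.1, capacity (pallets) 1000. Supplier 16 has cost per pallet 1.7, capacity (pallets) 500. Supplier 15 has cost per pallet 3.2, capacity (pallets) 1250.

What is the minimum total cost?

Cheapest first:
Supplier 27 (0.3): use full 850 → 900 pallets to go.
Supplier R at 0.6: take all 350 pallets → 550 still needed.
Supplier 16 at 1.7: take all 500 pallets → 50 still needed.
Supplier 25 at 2.2: take 50 of its 550 → requirement met.
Supplier T, Supplier F, Supplier 15: unused.
Cost = 850×0.3 + 350×0.6 + 500×1.7 + 50×2.2 = 1425.

1425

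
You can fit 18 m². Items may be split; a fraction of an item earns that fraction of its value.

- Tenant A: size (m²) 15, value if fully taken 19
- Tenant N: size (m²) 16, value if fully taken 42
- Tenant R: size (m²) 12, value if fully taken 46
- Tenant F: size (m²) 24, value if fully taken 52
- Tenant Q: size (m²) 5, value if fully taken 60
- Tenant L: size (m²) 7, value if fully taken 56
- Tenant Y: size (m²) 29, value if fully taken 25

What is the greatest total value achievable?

Best value per unit of size first: Tenant Q 60/5≈12, Tenant L 56/7≈8, Tenant R 46/12≈3.83, Tenant N 42/16≈2.62, Tenant F 52/24≈2.17, Tenant A 19/15≈1.27, Tenant Y 25/29≈0.862.
Tenant Q: take in full, 5 m² for value 60 ; 13 left.
All 7 m² of Tenant L fit (value 56) ; 6 remain.
Fill the last 6 m² with part of Tenant R: 6/12 of it earns 23.
Total value = 139.

139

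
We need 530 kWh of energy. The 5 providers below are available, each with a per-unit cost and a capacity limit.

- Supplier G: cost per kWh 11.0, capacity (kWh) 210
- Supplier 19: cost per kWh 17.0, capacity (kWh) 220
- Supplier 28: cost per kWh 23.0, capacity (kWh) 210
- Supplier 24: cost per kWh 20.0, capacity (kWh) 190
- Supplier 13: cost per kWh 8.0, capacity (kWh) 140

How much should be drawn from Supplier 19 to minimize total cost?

180

Cheapest first:
Take 140 from Supplier 13 at 8.0 ; need 390 more.
Supplier G (11.0): use full 210 ; 180 kWh to go.
Supplier 19 at 17.0: take 180 of its 220 ; requirement met.
Supplier 24, Supplier 28: unused.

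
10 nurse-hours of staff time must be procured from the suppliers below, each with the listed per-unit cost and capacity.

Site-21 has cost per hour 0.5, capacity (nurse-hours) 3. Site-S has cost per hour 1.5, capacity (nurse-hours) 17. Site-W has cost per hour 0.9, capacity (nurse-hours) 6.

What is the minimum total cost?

8.4

Use suppliers in increasing cost order.
Site-21 at 0.5: take all 3 nurse-hours ; 7 still needed.
Site-W (0.9): use full 6 ; 1 nurse-hours to go.
Site-S at 1.5: take 1 of its 17 ; requirement met.
Cost = 3×0.5 + 6×0.9 + 1×1.5 = 8.4.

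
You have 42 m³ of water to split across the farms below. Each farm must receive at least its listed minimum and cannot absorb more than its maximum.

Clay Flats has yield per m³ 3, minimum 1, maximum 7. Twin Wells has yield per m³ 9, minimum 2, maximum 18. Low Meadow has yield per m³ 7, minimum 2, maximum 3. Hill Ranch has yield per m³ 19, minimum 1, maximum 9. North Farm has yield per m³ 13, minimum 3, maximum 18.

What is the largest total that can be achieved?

Meeting every minimum uses 1+2+2+1+3 = 9 m³, leaving 33.
Highest yield per m³ first: Hill Ranch 19 > North Farm 13 > Twin Wells 9 > Low Meadow 7 > Clay Flats 3.
Give Hill Ranch 8 more to hit its cap of 9 — 25 left.
Give North Farm 15 more to hit its cap of 18 — 10 left.
Twin Wells: +10 (room for 16) → 12. Pool exhausted.
Total = 3×1 + 9×12 + 7×2 + 19×9 + 13×18 = 530.

530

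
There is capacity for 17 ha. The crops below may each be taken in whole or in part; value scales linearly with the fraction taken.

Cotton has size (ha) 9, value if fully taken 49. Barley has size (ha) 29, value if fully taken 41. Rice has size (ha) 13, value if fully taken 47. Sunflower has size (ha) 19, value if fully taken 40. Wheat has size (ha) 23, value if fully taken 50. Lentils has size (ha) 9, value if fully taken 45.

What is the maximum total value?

89

Sort by value density: Cotton 49/9≈5.44, Lentils 45/9≈5, Rice 47/13≈3.62, Wheat 50/23≈2.17, Sunflower 40/19≈2.11, Barley 41/29≈1.41.
Cotton: take in full, 9 ha for value 49 — 8 left.
8 ha left: a 8/9 share of Lentils gives 45×8/9 = 40.
Total value = 89.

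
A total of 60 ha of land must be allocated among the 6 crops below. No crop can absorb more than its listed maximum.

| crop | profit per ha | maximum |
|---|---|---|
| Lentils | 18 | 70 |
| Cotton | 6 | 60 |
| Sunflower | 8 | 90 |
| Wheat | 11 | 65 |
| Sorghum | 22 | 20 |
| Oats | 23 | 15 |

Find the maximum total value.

Rank by profit per ha: Oats 23 > Sorghum 22 > Lentils 18 > Wheat 11 > Sunflower 8 > Cotton 6.
Oats: +15 to 15 (cap) — 45 left.
Sorghum takes 20 to reach its cap of 20 — 25 left.
Lentils: +25 (room for 70) → 25. Pool exhausted.
Total = 18×25 + 22×20 + 23×15 = 1235.

1235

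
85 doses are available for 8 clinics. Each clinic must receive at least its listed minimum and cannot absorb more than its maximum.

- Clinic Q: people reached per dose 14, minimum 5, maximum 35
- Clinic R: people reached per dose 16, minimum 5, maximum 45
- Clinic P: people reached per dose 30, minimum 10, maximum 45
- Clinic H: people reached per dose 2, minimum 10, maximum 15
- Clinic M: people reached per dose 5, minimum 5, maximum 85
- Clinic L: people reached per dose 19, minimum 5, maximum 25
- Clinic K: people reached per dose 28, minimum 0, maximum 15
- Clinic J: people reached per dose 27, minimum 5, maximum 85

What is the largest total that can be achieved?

Meeting every minimum uses 5+5+10+10+5+5+0+5 = 45 doses, leaving 40.
Rank by people reached per dose: Clinic P 30 > Clinic K 28 > Clinic J 27 > Clinic L 19 > Clinic R 16 > Clinic Q 14 > Clinic M 5 > Clinic H 2.
Give Clinic P 35 more to hit its cap of 45 → 5 left.
Clinic K has room for 15 more but only 5 remain, so it gets 5.
Total = 14×5 + 16×5 + 30×45 + 2×10 + 5×5 + 19×5 + 28×5 + 27×5 = 1915.

1915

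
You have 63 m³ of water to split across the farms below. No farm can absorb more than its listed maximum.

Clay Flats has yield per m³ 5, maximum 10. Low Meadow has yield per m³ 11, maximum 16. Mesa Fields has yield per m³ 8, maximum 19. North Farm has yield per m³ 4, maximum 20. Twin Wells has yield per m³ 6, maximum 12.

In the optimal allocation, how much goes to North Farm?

Highest yield per m³ first: Low Meadow 11 > Mesa Fields 8 > Twin Wells 6 > Clay Flats 5 > North Farm 4.
Give Low Meadow 16 to hit its cap of 16 ; 47 left.
Mesa Fields: +19 to 19 (cap) ; 28 left.
Twin Wells takes 12 to reach its cap of 12 ; 16 left.
Clay Flats: +10 to 10 (cap) ; 6 left.
Only 6 left; North Farm takes them to reach 6.

6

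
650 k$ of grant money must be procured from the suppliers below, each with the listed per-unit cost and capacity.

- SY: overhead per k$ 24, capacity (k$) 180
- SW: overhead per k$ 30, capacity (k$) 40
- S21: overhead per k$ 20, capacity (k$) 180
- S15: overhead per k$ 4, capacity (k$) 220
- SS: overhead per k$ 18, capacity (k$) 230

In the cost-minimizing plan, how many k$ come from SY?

20

Cheapest first:
S15 at 4: take all 220 k$ — 430 still needed.
SS at 18: take all 230 k$ — 200 still needed.
S21 at 20: take all 180 k$ — 20 still needed.
SY (24): take the remaining 20 — done.
SW: unused.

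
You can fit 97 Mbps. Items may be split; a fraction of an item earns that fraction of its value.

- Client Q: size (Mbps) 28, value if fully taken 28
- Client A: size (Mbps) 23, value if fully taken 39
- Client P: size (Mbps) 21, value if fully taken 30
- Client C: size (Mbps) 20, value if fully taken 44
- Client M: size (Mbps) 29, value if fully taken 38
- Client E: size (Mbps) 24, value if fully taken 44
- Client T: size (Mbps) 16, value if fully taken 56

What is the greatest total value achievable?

Rank by value-to-size ratio: Client T 56/16≈3.5, Client C 44/20≈2.2, Client E 44/24≈1.83, Client A 39/23≈1.7, Client P 30/21≈1.43, Client M 38/29≈1.31, Client Q 28/28≈1.
All 16 Mbps of Client T fit (value 56) — 81 remain.
Client C: take in full, 20 Mbps for value 44 — 61 left.
Client E: take in full, 24 Mbps for value 44 — 37 left.
Client A: take in full, 23 Mbps for value 39 — 14 left.
Only 14 Mbps remain; take 14/21 of Client P for value 30×14/21 = 20.
Total value = 203.

203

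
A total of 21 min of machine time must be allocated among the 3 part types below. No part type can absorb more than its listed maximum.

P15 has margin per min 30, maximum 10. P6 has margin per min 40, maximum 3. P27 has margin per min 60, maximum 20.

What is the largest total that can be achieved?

1240

Rank by margin per min: P27 60 > P6 40 > P15 30.
P27 takes 20 to reach its cap of 20 ; 1 left.
Only 1 left; P6 takes them to reach 1.
Total = 40×1 + 60×20 = 1240.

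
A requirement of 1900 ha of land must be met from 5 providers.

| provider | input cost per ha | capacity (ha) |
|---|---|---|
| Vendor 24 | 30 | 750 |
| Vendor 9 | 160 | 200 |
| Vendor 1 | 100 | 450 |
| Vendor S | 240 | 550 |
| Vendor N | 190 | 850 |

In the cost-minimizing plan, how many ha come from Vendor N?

Use providers in increasing cost order.
Take 750 from Vendor 24 at 30 → need 1150 more.
Vendor 1 (100): use full 450 → 700 ha to go.
Vendor 9 at 160: take all 200 ha → 500 still needed.
Vendor N (190): take the remaining 500 → done.
Vendor S: unused.

500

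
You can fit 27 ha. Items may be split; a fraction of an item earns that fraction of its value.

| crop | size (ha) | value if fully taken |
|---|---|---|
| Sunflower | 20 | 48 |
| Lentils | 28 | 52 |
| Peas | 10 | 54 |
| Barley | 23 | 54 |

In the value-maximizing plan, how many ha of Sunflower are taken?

Rank by value-to-size ratio: Peas 54/10≈5.4, Sunflower 48/20≈2.4, Barley 54/23≈2.35, Lentils 52/28≈1.86.
All 10 ha of Peas fit (value 54) ; 17 remain.
Only 17 ha remain; take 17/20 of Sunflower for value 48×17/20 = 40.8.

17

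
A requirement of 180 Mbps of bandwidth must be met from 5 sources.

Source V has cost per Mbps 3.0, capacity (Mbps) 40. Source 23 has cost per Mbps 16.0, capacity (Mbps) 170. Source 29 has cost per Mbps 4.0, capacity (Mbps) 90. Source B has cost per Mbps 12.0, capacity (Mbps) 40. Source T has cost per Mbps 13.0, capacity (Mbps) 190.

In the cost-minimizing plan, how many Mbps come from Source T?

Cheapest first:
Source V at 3.0: take all 40 Mbps → 140 still needed.
Take 90 from Source 29 at 4.0 → need 50 more.
Take 40 from Source B at 12.0 → need 10 more.
Take 10 from Source T at 13.0 to finish.
Source 23: unused.

10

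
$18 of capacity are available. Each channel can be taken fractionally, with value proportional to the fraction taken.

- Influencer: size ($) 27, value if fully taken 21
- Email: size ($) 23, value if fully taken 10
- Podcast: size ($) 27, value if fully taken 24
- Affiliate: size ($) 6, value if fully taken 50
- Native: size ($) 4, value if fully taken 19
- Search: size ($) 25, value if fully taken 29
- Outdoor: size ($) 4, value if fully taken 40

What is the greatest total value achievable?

113.64

Best value per unit of size first: Outdoor 40/4≈10, Affiliate 50/6≈8.33, Native 19/4≈4.75, Search 29/25≈1.16, Podcast 24/27≈0.889, Influencer 21/27≈0.778, Email 10/23≈0.435.
Outdoor: take in full, 4 $ for value 40 — 14 left.
Affiliate: take in full, 6 $ for value 50 — 8 left.
All 4 $ of Native fit (value 19) — 4 remain.
Only 4 $ remain; take 4/25 of Search for value 29×4/25 = 4.64.
Total value = 113.64.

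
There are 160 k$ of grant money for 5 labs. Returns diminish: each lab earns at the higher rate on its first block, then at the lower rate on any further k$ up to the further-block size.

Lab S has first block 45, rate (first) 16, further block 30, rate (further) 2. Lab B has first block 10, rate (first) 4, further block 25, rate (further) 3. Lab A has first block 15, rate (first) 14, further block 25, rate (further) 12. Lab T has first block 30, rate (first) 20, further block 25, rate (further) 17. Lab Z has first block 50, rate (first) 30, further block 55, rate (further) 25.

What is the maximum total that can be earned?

3900

Rank every tier by rate: Lab Z/first 30 > Lab Z/second 25 > Lab T/first 20 > Lab T/second 17 > Lab S/first 16 > Lab A/first 14 > Lab A/second 12 > Lab B/first 4 > Lab B/second 3 > Lab S/second 2.
Lab Z/first (30): +50 — 110 left.
Lab Z second at 25: fill all 55 — 55 left.
Fill Lab T first block (30 at 20) — 25 left.
Lab T/second (17): +25 — 0 left.
Total = 30×50 + 25×55 + 20×30 + 17×25 = 3900.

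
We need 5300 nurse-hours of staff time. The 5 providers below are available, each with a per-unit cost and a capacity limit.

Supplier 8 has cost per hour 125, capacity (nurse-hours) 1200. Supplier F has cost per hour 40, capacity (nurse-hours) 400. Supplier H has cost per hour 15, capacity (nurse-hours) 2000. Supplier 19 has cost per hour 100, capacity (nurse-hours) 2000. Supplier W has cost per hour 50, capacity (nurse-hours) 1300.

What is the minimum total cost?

271000

Use providers in increasing cost order.
Supplier H at 15: take all 2000 nurse-hours — 3300 still needed.
Take 400 from Supplier F at 40 — need 2900 more.
Supplier W at 50: take all 1300 nurse-hours — 1600 still needed.
Take 1600 from Supplier 19 at 100 to finish.
Supplier 8: unused.
Cost = 2000×15 + 400×40 + 1300×50 + 1600×100 = 271000.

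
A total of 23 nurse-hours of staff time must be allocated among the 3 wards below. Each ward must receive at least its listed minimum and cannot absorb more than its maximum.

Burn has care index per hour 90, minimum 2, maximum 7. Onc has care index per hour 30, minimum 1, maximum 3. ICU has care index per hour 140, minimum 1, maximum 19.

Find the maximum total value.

Meeting every minimum uses 2+1+1 = 4 nurse-hours, leaving 19.
Highest care index per hour first: ICU 140 > Burn 90 > Onc 30.
ICU: +18 to 19 (cap) — 1 left.
Only 1 left; Burn takes them to reach 3.
Total = 90×3 + 30×1 + 140×19 = 2960.

2960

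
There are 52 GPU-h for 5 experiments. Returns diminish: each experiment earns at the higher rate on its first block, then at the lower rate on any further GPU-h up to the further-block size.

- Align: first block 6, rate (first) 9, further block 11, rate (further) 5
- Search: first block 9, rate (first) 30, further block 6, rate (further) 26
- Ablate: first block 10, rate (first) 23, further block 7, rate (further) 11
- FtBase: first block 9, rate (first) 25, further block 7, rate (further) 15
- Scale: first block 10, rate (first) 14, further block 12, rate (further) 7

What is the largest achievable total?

1137

Treat each block as its own option and order by rate: Search/tier1 30 > Search/tier2 26 > FtBase/tier1 25 > Ablate/tier1 23 > FtBase/tier2 15 > Scale/tier1 14 > Ablate/tier2 11 > Align/tier1 9 > Scale/tier2 7 > Align/tier2 5.
Search/tier1 (30): +9 ; 43 left.
Search/tier2 (26): +6 ; 37 left.
Fill FtBase tier1 block (9 at 25) ; 28 left.
Ablate/tier1 (23): +10 ; 18 left.
FtBase tier2 at 15: fill all 7 ; 11 left.
Fill Scale tier1 block (10 at 14) ; 1 left.
Ablate/tier2: +1 of 7 at 11; pool empty.
Total = 30×9 + 26×6 + 25×9 + 23×10 + 15×7 + 14×10 + 11×1 = 1137.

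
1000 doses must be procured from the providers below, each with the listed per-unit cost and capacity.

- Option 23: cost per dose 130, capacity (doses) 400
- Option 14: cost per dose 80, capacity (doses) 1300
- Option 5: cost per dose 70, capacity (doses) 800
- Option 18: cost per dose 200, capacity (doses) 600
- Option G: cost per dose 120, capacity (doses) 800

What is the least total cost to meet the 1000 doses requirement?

Cheapest first:
Take 800 from Option 5 at 70 ; need 200 more.
Take 200 from Option 14 at 80 to finish.
Option G, Option 23, Option 18: unused.
Cost = 800×70 + 200×80 = 72000.

72000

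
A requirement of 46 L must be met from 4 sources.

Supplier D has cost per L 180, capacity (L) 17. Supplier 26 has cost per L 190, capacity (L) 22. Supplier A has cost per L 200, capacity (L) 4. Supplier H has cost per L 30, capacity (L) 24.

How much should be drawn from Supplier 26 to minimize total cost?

5

Use sources in increasing cost order.
Supplier H at 30: take all 24 L ; 22 still needed.
Take 17 from Supplier D at 180 ; need 5 more.
Supplier 26 at 190: take 5 of its 22 ; requirement met.
Supplier A: unused.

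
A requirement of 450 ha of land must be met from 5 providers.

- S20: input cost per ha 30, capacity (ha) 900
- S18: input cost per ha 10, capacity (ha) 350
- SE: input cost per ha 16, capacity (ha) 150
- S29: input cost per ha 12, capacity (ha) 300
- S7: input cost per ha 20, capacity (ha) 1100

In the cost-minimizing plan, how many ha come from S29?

100

Use providers in increasing cost order.
Take 350 from S18 at 10 — need 100 more.
S29 at 12: take 100 of its 300 — requirement met.
SE, S7, S20: unused.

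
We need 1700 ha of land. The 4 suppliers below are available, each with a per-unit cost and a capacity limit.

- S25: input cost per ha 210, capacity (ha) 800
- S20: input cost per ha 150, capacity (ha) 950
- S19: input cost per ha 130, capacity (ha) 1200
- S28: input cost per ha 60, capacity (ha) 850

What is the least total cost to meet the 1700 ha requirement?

161500

Fill from the cheapest supplier first.
Take 850 from S28 at 60 ; need 850 more.
Take 850 from S19 at 130 to finish.
S20, S25: unused.
Cost = 850×60 + 850×130 = 161500.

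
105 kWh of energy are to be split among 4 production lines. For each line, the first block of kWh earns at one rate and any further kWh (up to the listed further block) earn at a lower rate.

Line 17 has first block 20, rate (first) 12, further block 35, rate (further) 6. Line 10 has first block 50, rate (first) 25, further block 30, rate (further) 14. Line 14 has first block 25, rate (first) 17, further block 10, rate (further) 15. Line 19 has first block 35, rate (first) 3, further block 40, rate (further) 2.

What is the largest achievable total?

Treat each block as its own option and order by rate: Line 10/T1 25 > Line 14/T1 17 > Line 14/T2 15 > Line 10/T2 14 > Line 17/T1 12 > Line 17/T2 6 > Line 19/T1 3 > Line 19/T2 2.
Line 10 T1 at 25: fill all 50 — 55 left.
Line 14/T1 (17): +25 — 30 left.
Line 14/T2 (15): +10 — 20 left.
Line 10 T2 at 14: only 20 left, fill 20.
Total = 25×50 + 17×25 + 15×10 + 14×20 = 2105.

2105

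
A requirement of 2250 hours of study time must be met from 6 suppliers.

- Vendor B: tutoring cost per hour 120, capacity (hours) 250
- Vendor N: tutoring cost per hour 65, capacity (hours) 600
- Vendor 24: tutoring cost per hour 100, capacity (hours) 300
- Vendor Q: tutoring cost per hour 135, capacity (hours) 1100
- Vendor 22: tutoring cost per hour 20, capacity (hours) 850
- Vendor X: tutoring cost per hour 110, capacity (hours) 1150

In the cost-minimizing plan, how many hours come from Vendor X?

500

Use suppliers in increasing cost order.
Take 850 from Vendor 22 at 20 → need 1400 more.
Vendor N at 65: take all 600 hours → 800 still needed.
Vendor 24 (100): use full 300 → 500 hours to go.
Vendor X at 110: take 500 of its 1150 → requirement met.
Vendor B, Vendor Q: unused.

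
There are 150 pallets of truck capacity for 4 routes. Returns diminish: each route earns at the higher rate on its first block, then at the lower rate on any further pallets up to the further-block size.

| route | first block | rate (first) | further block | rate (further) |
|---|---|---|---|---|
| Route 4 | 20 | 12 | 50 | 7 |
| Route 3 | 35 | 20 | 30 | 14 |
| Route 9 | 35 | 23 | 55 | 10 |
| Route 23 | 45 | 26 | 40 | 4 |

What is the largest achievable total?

3155

Rank every tier by rate: Route 23/tier1 26 > Route 9/tier1 23 > Route 3/tier1 20 > Route 3/tier2 14 > Route 4/tier1 12 > Route 9/tier2 10 > Route 4/tier2 7 > Route 23/tier2 4.
Route 23/tier1 (26): +45 → 105 left.
Route 9 tier1 at 23: fill all 35 → 70 left.
Route 3/tier1 (20): +35 → 35 left.
Fill Route 3 tier2 block (30 at 14) → 5 left.
Route 4/tier1: +5 of 20 at 12; pool empty.
Total = 26×45 + 23×35 + 20×35 + 14×30 + 12×5 = 3155.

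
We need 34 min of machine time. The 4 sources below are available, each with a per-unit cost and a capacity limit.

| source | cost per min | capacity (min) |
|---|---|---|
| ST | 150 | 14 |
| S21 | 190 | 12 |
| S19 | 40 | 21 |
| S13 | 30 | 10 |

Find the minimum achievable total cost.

Cheapest first:
S13 (30): use full 10 → 24 min to go.
Take 21 from S19 at 40 → need 3 more.
ST (150): take the remaining 3 → done.
S21: unused.
Cost = 10×30 + 21×40 + 3×150 = 1590.

1590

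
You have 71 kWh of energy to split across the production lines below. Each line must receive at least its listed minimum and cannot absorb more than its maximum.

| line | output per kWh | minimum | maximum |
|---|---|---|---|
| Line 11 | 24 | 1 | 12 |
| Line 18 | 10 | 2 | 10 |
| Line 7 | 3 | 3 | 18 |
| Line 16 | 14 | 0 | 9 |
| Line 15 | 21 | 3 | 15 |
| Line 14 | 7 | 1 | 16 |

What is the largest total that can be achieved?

968

Meeting every minimum uses 1+2+3+0+3+1 = 10 kWh, leaving 61.
Highest output per kWh first: Line 11 24 > Line 15 21 > Line 16 14 > Line 18 10 > Line 14 7 > Line 7 3.
Give Line 11 11 more to hit its cap of 12 ; 50 left.
Give Line 15 12 more to hit its cap of 15 ; 38 left.
Line 16 takes 9 more to reach its cap of 9 ; 29 left.
Line 18 takes 8 more to reach its cap of 10 ; 21 left.
Give Line 14 15 more to hit its cap of 16 ; 6 left.
Only 6 left; Line 7 takes them to reach 9.
Total = 24×12 + 10×10 + 3×9 + 14×9 + 21×15 + 7×16 = 968.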